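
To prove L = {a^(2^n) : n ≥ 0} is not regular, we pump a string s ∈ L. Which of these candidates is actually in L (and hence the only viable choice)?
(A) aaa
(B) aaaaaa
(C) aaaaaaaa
(C) aaaaaaaa

The pumping lemma is applied to a string s that lies in L, so first check membership of each option:
- (A) aaa has length 3, strictly between 2^1 = 2 and 2^2 = 4, so it is not in L ✗
- (B) aaaaaa has length 6, strictly between 2^2 = 4 and 2^3 = 8, so it is not in L ✗
- (C) aaaaaaaa has length 8 = 2^3, so it is in L ✓

Only (C) aaaaaaaa is in L, so it is the only candidate that could play the role of s.
(In a complete proof one picks s in terms of the pumping length p so that |s| ≥ p is guaranteed; a fixed string like aaaaaaaa illustrates the shape of such an s.)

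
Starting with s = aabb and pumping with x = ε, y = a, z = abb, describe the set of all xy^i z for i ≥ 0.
{xy^i z : i ≥ 0} = {a^(i+1) b^2 : i ≥ 0} = {abb, aabb, aaabb, ...}

With x = ε, y = a, z = abb: Starting with aabb and pumping the first 'a' (z = abb keeps the second 'a'), we get strings with i+1 a's followed by 2 b's for i = 0, 1, 2, ...; note bb is not produced because z always contributes one a.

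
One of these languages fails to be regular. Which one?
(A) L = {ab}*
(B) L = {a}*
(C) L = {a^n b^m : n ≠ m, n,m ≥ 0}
(C) {a^n b^m : n ≠ m, n,m ≥ 0}

(C) L = {a^n b^m : n ≠ m, n,m ≥ 0} is NOT regular.

The pumping lemma can be used to prove this:
After pumping a's, we can make n = m

The other languages are regular because they can be recognized by finite automata.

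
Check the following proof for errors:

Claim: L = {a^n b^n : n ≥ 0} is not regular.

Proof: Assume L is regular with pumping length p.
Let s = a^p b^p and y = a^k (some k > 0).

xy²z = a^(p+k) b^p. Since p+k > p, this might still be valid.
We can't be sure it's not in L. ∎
The proof is INCORRECT.

Error: The conclusion is wrong.
xy²z = a^(p+k) b^p is definitely NOT in L because the number of a's (p+k) ≠ number of b's (p).
The proof incorrectly doubts what is actually a valid contradiction.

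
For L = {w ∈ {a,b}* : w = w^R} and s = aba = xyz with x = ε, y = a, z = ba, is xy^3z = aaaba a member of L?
No

xy³z = ε · aaa · ba = aaaba.
aaaba reversed is abaaa ≠ aaaba, so it is not a palindrome and is not in L.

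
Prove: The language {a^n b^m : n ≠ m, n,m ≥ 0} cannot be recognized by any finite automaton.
Assume for contradiction that L is regular, and let p ≥ 1 be the pumping length given by the pumping lemma.
Choose s = a^p b^(p + p!). Then s ∈ L because p ≠ p + p! (as p! ≥ 1), and |s| ≥ p.
By the pumping lemma, s = xyz for some x, y, z with |xy| ≤ p, |y| ≥ 1, and xy^i z ∈ L for every i ≥ 0.
Since |xy| ≤ p and the first p symbols of s are all a's, y = a^k for some k with 1 ≤ k ≤ p.
For every i ≥ 0, xy^i z = a^(p + (i − 1)k) b^(p + p!).

Because 1 ≤ k ≤ p, k divides p!. Let t = p!/k (a positive integer) and take i = t + 1.
Then the number of a's is p + tk = p + p!, which equals the number of b's.
So xy^(t+1) z = a^(p + p!) b^(p + p!) has equally many a's and b's and is NOT in L.

This contradicts the pumping lemma, which requires xy^i z ∈ L for all i ≥ 0.
Hence L = {a^n b^m : n ≠ m, n,m ≥ 0} is not regular. ∎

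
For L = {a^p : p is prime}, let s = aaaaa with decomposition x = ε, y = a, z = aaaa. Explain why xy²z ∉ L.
xy²z = aaaaaa ∉ L

Pumping with i = 2 replaces y = a by y² = aa:
- Original: s = xyz = aaaaa; aaaaa has length 5, which is prime, so it is in L
- Pumped: xy²z = ε · aa · aaaa = aaaaaa
- aaaaaa has length 6 = 2 × 3, which is not prime, so it is not in L

The pumping lemma would require xy²z ∈ L, so this decomposition yields a contradiction.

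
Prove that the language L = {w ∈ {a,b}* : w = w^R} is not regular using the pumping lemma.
Assume for contradiction that L is regular, and let p ≥ 1 be the pumping length given by the pumping lemma.
Choose s = a^p b a^p. Then s ∈ L (it reads the same in both directions) and |s| = 2p + 1 ≥ p.
By the pumping lemma, s = xyz for some x, y, z with |xy| ≤ p, |y| ≥ 1, and xy^i z ∈ L for every i ≥ 0.
Since |xy| ≤ p and the first p symbols of s are all a's, y = a^k for some k with 1 ≤ k ≤ p.

Take i = 0: xy⁰z = a^(p − k) b a^p.
Its reversal is a^p b a^(p − k). These differ because the block of a's before the unique b has length p − k in one and p in the other, and p − k ≠ p since k ≥ 1. So xy⁰z is not a palindrome, i.e. xy⁰z ∉ L.

This contradicts the pumping lemma, which requires xy^i z ∈ L for all i ≥ 0.
Hence L = {w ∈ {a,b}* : w = w^R} is not regular. ∎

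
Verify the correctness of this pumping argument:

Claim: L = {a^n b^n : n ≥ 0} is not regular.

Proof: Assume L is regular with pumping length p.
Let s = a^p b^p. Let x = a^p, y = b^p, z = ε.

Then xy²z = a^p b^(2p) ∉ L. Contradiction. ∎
The proof is INCORRECT.

Error: The decomposition violates |xy| ≤ p.
With x = a^p and y = b^p, we have |xy| = 2p > p.
The pumping lemma requires |xy| ≤ p, so y must be within the first p characters.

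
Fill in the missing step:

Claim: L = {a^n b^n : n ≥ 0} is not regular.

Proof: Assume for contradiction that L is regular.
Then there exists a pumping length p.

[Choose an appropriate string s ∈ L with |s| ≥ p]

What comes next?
s = a^p b^p

This string is in L (has equal a's and b's) and has length 2p ≥ p.
Any decomposition xyz with |xy| ≤ p means y consists only of a's,
so pumping will unbalance the counts.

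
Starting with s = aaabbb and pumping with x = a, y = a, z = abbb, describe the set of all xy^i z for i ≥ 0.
{xy^i z : i ≥ 0} = {a^(2+i) b^3 : i ≥ 0} = {aabbb, aaabbb, aaaabbb, ...}

With x = a, y = a, z = abbb: Starting with aaabbb and pumping the second 'a', we get strings with 2+i a's followed by 3 b's for i = 0, 1, 2, ...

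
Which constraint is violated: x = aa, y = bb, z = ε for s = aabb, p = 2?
Violated: |xy| ≤ p

The decomposition x = aa, y = bb, z = ε for s = aabb with p = 2
violates the constraint: |xy| ≤ p

|xy| = |aabb| = 4 > 2 = p. The decomposition puts too many characters in xy.

Pumping lemma constraints:
1. xyz = s (decomposition is valid)
2. |xy| ≤ p
3. |y| > 0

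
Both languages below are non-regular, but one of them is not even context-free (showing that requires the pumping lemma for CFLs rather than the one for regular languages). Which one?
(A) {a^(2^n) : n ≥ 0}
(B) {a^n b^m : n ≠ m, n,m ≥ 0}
(A) {a^(2^n) : n ≥ 0}

(A) {a^(2^n) : n ≥ 0} requires the CFL pumping lemma.

- {a^n b^m : n ≠ m, n,m ≥ 0} is context-free (but not regular)
  • Can be shown non-regular with the regular pumping lemma
  • After pumping a's, we can make n = m

- {a^(2^n) : n ≥ 0} is NOT context-free
  • Requires the CFL pumping lemma to prove
  • Gaps between powers of 2 grow exponentially

The CFL pumping lemma is "stronger" in that it can prove non-membership
in the larger class of context-free languages.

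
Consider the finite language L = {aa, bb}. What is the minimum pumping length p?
p = 3

For a finite language L, the pumping lemma holds vacuously if p > max|s| for s ∈ L.

The longest string in L = {aa, bb} has length 2.
If p = 3, then no string s ∈ L has |s| ≥ p, so the condition is vacuously true.

The minimum pumping length is p = 3.

Why no smaller p works: for any p ≤ 2, the longest string s ∈ L has |s| = 2 ≥ p, so it would
have to be pumpable; but pumping up (i = 2, 3, ...) produces ever longer strings, which cannot all lie in the
finite language L. So the pumping property fails for every p ≤ 2.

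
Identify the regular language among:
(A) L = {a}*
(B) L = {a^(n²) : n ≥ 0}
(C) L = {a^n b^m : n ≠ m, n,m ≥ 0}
(A) {a}*

(A) L = {a}* is regular.

This can be recognized by a finite automaton (DFA/NFA).
Regular expressions like {a}* define regular languages.

The other choices are not regular:
- {a^n b^m : n ≠ m, n,m ≥ 0}: After pumping a's, we can make n = m
- {a^(n²) : n ≥ 0}: After pumping, length is no longer a perfect square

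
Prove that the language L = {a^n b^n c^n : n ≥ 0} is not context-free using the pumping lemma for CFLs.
Assume for contradiction that L is context-free, and let p ≥ 1 be the pumping length given by the pumping lemma for CFLs.
Choose s = a^p b^p c^p. Then s ∈ L and |s| = 3p ≥ p.
By the CFL pumping lemma, s = uvxyz for some u, v, x, y, z with |vxy| ≤ p, |vy| ≥ 1, and uv^i xy^i z ∈ L for every i ≥ 0.

Because |vxy| ≤ p, the window vxy cannot contain both an a and a c: any substring of s containing both must include the entire block b^p plus at least one a and one c, so it has length ≥ p + 2 > p.
Hence at least one of the letters a, c does not occur in vy at all.

Take i = 0: the string uxz is obtained from s by deleting |vy| ≥ 1 symbols, so |uxz| = 3p − |vy| < 3p.
But the letter (a or c) that does not occur in vy still occurs exactly p times in uxz. Every string of L with exactly p copies of some letter is a^p b^p c^p, of length 3p. Since |uxz| < 3p, uxz ∉ L.

This contradicts the CFL pumping lemma, which requires uv^i xy^i z ∈ L for all i ≥ 0.
Hence L = {a^n b^n c^n : n ≥ 0} is not context-free. ∎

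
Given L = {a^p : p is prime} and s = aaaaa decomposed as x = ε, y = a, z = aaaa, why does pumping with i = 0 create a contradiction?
xy⁰z = aaaa ∉ L

Pumping with i = 0 replaces y = a by y⁰ = ε:
- Original: s = xyz = aaaaa; aaaaa has length 5, which is prime, so it is in L
- Pumped: xy⁰z = ε · ε · aaaa = aaaa
- aaaa has length 4 = 2 × 2, which is not prime, so it is not in L

The pumping lemma would require xy⁰z ∈ L, so this decomposition yields a contradiction.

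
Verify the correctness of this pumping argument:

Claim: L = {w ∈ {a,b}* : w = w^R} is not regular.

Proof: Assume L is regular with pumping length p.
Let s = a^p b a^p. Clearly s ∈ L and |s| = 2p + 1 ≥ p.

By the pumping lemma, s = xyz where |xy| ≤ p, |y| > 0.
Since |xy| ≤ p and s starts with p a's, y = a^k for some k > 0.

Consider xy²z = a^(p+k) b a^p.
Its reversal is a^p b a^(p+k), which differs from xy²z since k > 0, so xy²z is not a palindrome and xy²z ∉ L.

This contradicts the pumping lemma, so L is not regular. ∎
The proof is correct.

This proof is valid because:
1. s = a^p b a^p is in L and is chosen in terms of p, so |s| ≥ p holds for every p
2. The decomposition analysis is correct: |xy| ≤ p forces y to lie inside the leading a's
3. The contradiction is valid: a^(p+k) b a^p has more a's before the b than after it, so it is not a palindrome
4. The conclusion follows logically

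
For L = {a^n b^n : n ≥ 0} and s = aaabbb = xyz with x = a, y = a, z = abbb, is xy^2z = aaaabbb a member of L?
No

xy²z = a · aa · abbb = aaaabbb.
aaaabbb has 4 a's and 3 b's; 4 ≠ 3, so it is not in L.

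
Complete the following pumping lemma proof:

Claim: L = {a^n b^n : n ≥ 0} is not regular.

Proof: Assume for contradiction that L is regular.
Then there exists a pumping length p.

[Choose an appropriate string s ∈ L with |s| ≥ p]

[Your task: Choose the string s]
s = a^p b^p

This string is in L (has equal a's and b's) and has length 2p ≥ p.
Any decomposition xyz with |xy| ≤ p means y consists only of a's,
so pumping will unbalance the counts.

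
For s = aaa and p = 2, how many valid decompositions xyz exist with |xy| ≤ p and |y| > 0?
3

For s = 'aaa' with pumping length p = 2:

Constraints: |xy| ≤ 2, |y| > 0

Valid decompositions (|xy| ≤ p, |y| ≥ 1):
  • x='', y='a', z='aa'
  • x='a', y='a', z='a'
  • x='', y='aa', z='a'

Total count: 3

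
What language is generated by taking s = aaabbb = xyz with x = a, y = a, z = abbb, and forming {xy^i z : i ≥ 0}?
{xy^i z : i ≥ 0} = {a^(2+i) b^3 : i ≥ 0} = {aabbb, aaabbb, aaaabbb, ...}

With x = a, y = a, z = abbb: Starting with aaabbb and pumping the second 'a', we get strings with 2+i a's followed by 3 b's for i = 0, 1, 2, ...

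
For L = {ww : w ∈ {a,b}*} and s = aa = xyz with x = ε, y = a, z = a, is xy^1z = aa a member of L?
Yes

xy¹z = ε · a · a = aa.
aa splits into halves a · a, which are equal, so it is in L (w = a).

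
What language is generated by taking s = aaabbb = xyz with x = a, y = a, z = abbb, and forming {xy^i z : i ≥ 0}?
{xy^i z : i ≥ 0} = {a^(2+i) b^3 : i ≥ 0} = {aabbb, aaabbb, aaaabbb, ...}

With x = a, y = a, z = abbb: Starting with aaabbb and pumping the second 'a', we get strings with 2+i a's followed by 3 b's for i = 0, 1, 2, ...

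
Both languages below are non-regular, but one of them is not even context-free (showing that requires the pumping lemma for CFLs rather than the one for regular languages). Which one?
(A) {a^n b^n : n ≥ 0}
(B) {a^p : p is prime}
(B) {a^p : p is prime}

(B) {a^p : p is prime} requires the CFL pumping lemma.

- {a^n b^n : n ≥ 0} is context-free (but not regular)
  • Can be shown non-regular with the regular pumping lemma
  • After pumping, the number of a's and b's become unequal

- {a^p : p is prime} is NOT context-free
  • Requires the CFL pumping lemma to prove
  • The CFL pumping lemma also fails because prime gaps are unbounded

The CFL pumping lemma is "stronger" in that it can prove non-membership
in the larger class of context-free languages.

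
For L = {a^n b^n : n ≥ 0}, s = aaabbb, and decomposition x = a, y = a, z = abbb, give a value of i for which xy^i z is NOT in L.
i = 2

xy²z = a · aa · abbb = aaaabbb; aaaabbb has 4 a's and 3 b's; 4 ≠ 3, so it is not in L.
(Other choices also work, e.g. i = 0, 3; only i = 1 is guaranteed to stay in L since xy¹z = s.)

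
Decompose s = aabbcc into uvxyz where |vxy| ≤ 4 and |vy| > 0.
u='a', v='a', x='bb', y='c', z='c'

For s = aabbcc with pumping length p = 4:

One valid decomposition:
- u = 'a'
- v = 'a'
- x = 'bb'
- y = 'c'
- z = 'c'

Verification:
- uvxyz = 'a' + 'a' + 'bb' + 'c' + 'c' = aabbcc ✓
- |vxy| = |'abbc'| = 4 ≤ 4 ✓
- |vy| = |'ac'| = 2 > 0 ✓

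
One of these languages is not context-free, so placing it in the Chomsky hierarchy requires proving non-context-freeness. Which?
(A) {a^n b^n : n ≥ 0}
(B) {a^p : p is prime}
(B) {a^p : p is prime}

(B) {a^p : p is prime} requires the CFL pumping lemma.

- {a^n b^n : n ≥ 0} is context-free (but not regular)
  • Can be shown non-regular with the regular pumping lemma
  • After pumping, the number of a's and b's become unequal

- {a^p : p is prime} is NOT context-free
  • Requires the CFL pumping lemma to prove
  • The CFL pumping lemma also fails because prime gaps are unbounded

The CFL pumping lemma is "stronger" in that it can prove non-membership
in the larger class of context-free languages.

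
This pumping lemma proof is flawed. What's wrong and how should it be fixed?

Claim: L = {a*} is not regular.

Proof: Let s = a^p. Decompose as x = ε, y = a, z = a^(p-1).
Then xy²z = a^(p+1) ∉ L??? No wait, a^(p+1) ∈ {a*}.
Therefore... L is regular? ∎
Error: The proof attempts to show a*  is not regular, but a* IS regular!

Correction: a* is a regular language (recognized by a simple DFA with one accepting state and self-loop on 'a'). The pumping lemma can only prove non-regularity, not regularity. For regular languages, pumping always works.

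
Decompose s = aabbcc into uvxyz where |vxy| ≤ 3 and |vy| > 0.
u='aa', v='b', x='b', y='c', z='c'

For s = aabbcc with pumping length p = 3:

One valid decomposition:
- u = 'aa'
- v = 'b'
- x = 'b'
- y = 'c'
- z = 'c'

Verification:
- uvxyz = 'aa' + 'b' + 'b' + 'c' + 'c' = aabbcc ✓
- |vxy| = |'bbc'| = 3 ≤ 3 ✓
- |vy| = |'bc'| = 2 > 0 ✓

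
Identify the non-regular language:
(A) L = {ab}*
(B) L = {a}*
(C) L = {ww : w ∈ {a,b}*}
(C) {ww : w ∈ {a,b}*}

(C) L = {ww : w ∈ {a,b}*} is NOT regular.

The pumping lemma can be used to prove this:
After pumping, the two halves no longer match

The other languages are regular because they can be recognized by finite automata.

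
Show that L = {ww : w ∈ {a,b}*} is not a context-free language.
Assume for contradiction that L is context-free, and let p ≥ 1 be the pumping length given by the pumping lemma for CFLs.
Choose s = a^p b^p a^p b^p. Then s ∈ L (take w = a^p b^p) and |s| = 4p ≥ p.
By the CFL pumping lemma, s = uvxyz for some u, v, x, y, z with |vxy| ≤ p, |vy| ≥ 1, and uv^i xy^i z ∈ L for every i ≥ 0.

Write s as four blocks A₁ B₁ A₂ B₂ with A₁ = A₂ = a^p and B₁ = B₂ = b^p. Since |vxy| ≤ p, the window vxy lies inside at most two adjacent blocks. Take i = 0 and let t = uxz, so |t| = 4p − |vy| with 1 ≤ |vy| ≤ p. If |t| is odd, t ∉ L immediately, so assume |vy| is even (hence |vy| ≥ 2) and |t|/2 = 2p − |vy|/2, which satisfies p ≤ |t|/2 ≤ 2p − 1.

Case 1 (vxy inside A₁B₁): t = a^(p−j) b^(p−l) a^p b^p with j + l = |vy|. The second half of t has length < 2p, so it is a suffix of the trailing a^p b^p and ends in b; the first half is a^(p−j) b^(p−l) a^((j+l)/2), which ends in a because (j+l)/2 ≥ 1. The halves differ, so t ∉ L.

Case 2 (vxy inside B₁A₂, straddling the middle): t = a^p b^(p−j) a^(p−l) b^p with j + l = |vy|. If t = ww, then w is a prefix of t of length ≥ p, so w begins with a^p; and w is a suffix of t of length ≥ p, so w ends with b^p. That forces |w| ≥ 2p, contradicting |w| = |t|/2 ≤ 2p − 1. So t ∉ L.

Case 3 (vxy inside A₂B₂): t = a^p b^p a^(p−j) b^(p−l) with j + l = |vy|. The first half of t is a prefix of a^p b^p, so it begins with a; the second half is b^((j+l)/2) a^(p−j) b^(p−l), which begins with b. The halves differ, so t ∉ L.

In every case uv⁰xy⁰z = uxz ∉ L.

This contradicts the CFL pumping lemma, which requires uv^i xy^i z ∈ L for all i ≥ 0.
Hence L = {ww : w ∈ {a,b}*} is not context-free. ∎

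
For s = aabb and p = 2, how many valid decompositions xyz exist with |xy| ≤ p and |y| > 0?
3

For s = 'aabb' with pumping length p = 2:

Constraints: |xy| ≤ 2, |y| > 0

Valid decompositions (|xy| ≤ p, |y| ≥ 1):
  • x='', y='a', z='abb'
  • x='a', y='a', z='bb'
  • x='', y='aa', z='bb'

Total count: 3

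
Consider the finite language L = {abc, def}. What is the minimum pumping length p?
p = 4

For a finite language L, the pumping lemma holds vacuously if p > max|s| for s ∈ L.

The longest string in L = {abc, def} has length 3.
If p = 4, then no string s ∈ L has |s| ≥ p, so the condition is vacuously true.

The minimum pumping length is p = 4.

Why no smaller p works: for any p ≤ 3, the longest string s ∈ L has |s| = 3 ≥ p, so it would
have to be pumpable; but pumping up (i = 2, 3, ...) produces ever longer strings, which cannot all lie in the
finite language L. So the pumping property fails for every p ≤ 3.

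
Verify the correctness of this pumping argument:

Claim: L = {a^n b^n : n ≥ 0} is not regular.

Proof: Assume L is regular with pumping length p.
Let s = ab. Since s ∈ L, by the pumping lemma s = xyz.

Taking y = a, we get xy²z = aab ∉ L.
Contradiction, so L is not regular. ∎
The proof is INCORRECT.

Error: The string s = ab may be shorter than p.
The pumping lemma only applies to strings with |s| ≥ p, and p is not under our control.
We must choose s in terms of p, e.g. s = a^p b^p, to ensure |s| ≥ p.
(The proof also fixes one particular y; a valid argument must handle every decomposition with |xy| ≤ p and |y| ≥ 1 — for s = a^p b^p this forces y = a^k, and then xy²z = a^(p+k) b^p ∉ L.)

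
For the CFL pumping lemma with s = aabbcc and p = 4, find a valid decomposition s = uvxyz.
u='a', v='a', x='bb', y='c', z='c'

For s = aabbcc with pumping length p = 4:

One valid decomposition:
- u = 'a'
- v = 'a'
- x = 'bb'
- y = 'c'
- z = 'c'

Verification:
- uvxyz = 'a' + 'a' + 'bb' + 'c' + 'c' = aabbcc ✓
- |vxy| = |'abbc'| = 4 ≤ 4 ✓
- |vy| = |'ac'| = 2 > 0 ✓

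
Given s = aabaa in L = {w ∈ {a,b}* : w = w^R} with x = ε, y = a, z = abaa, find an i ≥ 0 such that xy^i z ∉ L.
i = 0

xy⁰z = ε · ε · abaa = abaa; abaa reversed is aaba ≠ abaa, so it is not a palindrome and is not in L.
(Other choices also work, e.g. i = 2, 3; only i = 1 is guaranteed to stay in L since xy¹z = s.)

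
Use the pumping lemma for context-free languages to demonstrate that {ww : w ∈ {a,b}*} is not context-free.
Assume for contradiction that L is context-free, and let p ≥ 1 be the pumping length given by the pumping lemma for CFLs.
Choose s = a^p b^p a^p b^p. Then s ∈ L (take w = a^p b^p) and |s| = 4p ≥ p.
By the CFL pumping lemma, s = uvxyz for some u, v, x, y, z with |vxy| ≤ p, |vy| ≥ 1, and uv^i xy^i z ∈ L for every i ≥ 0.

Write s as four blocks A₁ B₁ A₂ B₂ with A₁ = A₂ = a^p and B₁ = B₂ = b^p. Since |vxy| ≤ p, the window vxy lies inside at most two adjacent blocks. Take i = 0 and let t = uxz, so |t| = 4p − |vy| with 1 ≤ |vy| ≤ p. If |t| is odd, t ∉ L immediately, so assume |vy| is even (hence |vy| ≥ 2) and |t|/2 = 2p − |vy|/2, which satisfies p ≤ |t|/2 ≤ 2p − 1.

Case 1 (vxy inside A₁B₁): t = a^(p−j) b^(p−l) a^p b^p with j + l = |vy|. The second half of t has length < 2p, so it is a suffix of the trailing a^p b^p and ends in b; the first half is a^(p−j) b^(p−l) a^((j+l)/2), which ends in a because (j+l)/2 ≥ 1. The halves differ, so t ∉ L.

Case 2 (vxy inside B₁A₂, straddling the middle): t = a^p b^(p−j) a^(p−l) b^p with j + l = |vy|. If t = ww, then w is a prefix of t of length ≥ p, so w begins with a^p; and w is a suffix of t of length ≥ p, so w ends with b^p. That forces |w| ≥ 2p, contradicting |w| = |t|/2 ≤ 2p − 1. So t ∉ L.

Case 3 (vxy inside A₂B₂): t = a^p b^p a^(p−j) b^(p−l) with j + l = |vy|. The first half of t is a prefix of a^p b^p, so it begins with a; the second half is b^((j+l)/2) a^(p−j) b^(p−l), which begins with b. The halves differ, so t ∉ L.

In every case uv⁰xy⁰z = uxz ∉ L.

This contradicts the CFL pumping lemma, which requires uv^i xy^i z ∈ L for all i ≥ 0.
Hence L = {ww : w ∈ {a,b}*} is not context-free. ∎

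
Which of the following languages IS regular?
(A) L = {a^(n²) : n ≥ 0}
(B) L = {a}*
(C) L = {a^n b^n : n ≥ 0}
(B) {a}*

(B) L = {a}* is regular.

This can be recognized by a finite automaton (DFA/NFA).
Regular expressions like {a}* define regular languages.

The other choices are not regular:
- {a^n b^n : n ≥ 0}: After pumping, the number of a's and b's become unequal
- {a^(n²) : n ≥ 0}: After pumping, length is no longer a perfect square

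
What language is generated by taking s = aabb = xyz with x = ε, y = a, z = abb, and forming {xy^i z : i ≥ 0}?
{xy^i z : i ≥ 0} = {a^(i+1) b^2 : i ≥ 0} = {abb, aabb, aaabb, ...}

With x = ε, y = a, z = abb: Starting with aabb and pumping the first 'a' (z = abb keeps the second 'a'), we get strings with i+1 a's followed by 2 b's for i = 0, 1, 2, ...; note bb is not produced because z always contributes one a.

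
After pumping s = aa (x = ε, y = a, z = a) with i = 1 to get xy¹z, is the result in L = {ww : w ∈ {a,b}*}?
Yes

xy¹z = ε · a · a = aa.
aa splits into halves a · a, which are equal, so it is in L (w = a).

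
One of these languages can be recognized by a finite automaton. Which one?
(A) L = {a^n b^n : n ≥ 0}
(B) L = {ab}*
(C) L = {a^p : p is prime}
(B) {ab}*

(B) L = {ab}* is regular.

This can be recognized by a finite automaton (DFA/NFA).
Regular expressions like {ab}* define regular languages.

The other choices are not regular:
- {a^p : p is prime}: After pumping, the length becomes composite
- {a^n b^n : n ≥ 0}: After pumping, the number of a's and b's become unequal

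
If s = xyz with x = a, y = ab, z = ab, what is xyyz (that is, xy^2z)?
aababab

Given x = 'a', y = 'ab', z = 'ab' and i = 2:

xy^2z = x + y·y·...·y (2 times) + z
       = 'a' + 'ab'^2 + 'ab'
       = 'a' + 'abab' + 'ab'
       = 'aababab'

The pumped string is 'aababab' with length 7.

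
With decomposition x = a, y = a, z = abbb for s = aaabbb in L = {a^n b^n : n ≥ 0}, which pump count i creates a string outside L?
i = 2

xy²z = a · aa · abbb = aaaabbb; aaaabbb has 4 a's and 3 b's; 4 ≠ 3, so it is not in L.
(Other choices also work, e.g. i = 0, 3; only i = 1 is guaranteed to stay in L since xy¹z = s.)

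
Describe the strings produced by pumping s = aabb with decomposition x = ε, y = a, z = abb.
{xy^i z : i ≥ 0} = {a^(i+1) b^2 : i ≥ 0} = {abb, aabb, aaabb, ...}

With x = ε, y = a, z = abb: Starting with aabb and pumping the first 'a' (z = abb keeps the second 'a'), we get strings with i+1 a's followed by 2 b's for i = 0, 1, 2, ...; note bb is not produced because z always contributes one a.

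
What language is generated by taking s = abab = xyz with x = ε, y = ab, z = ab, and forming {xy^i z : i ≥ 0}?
{xy^i z : i ≥ 0} = {(ab)^(i+1) : i ≥ 0} = {ab, abab, ababab, ...}

With x = ε, y = ab, z = ab: Pumping 'ab' gives strings of alternating a's and b's.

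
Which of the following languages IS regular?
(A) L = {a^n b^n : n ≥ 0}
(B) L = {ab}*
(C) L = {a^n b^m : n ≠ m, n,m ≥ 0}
(B) {ab}*

(B) L = {ab}* is regular.

This can be recognized by a finite automaton (DFA/NFA).
Regular expressions like {ab}* define regular languages.

The other choices are not regular:
- {a^n b^m : n ≠ m, n,m ≥ 0}: After pumping a's, we can make n = m
- {a^n b^n : n ≥ 0}: After pumping, the number of a's and b's become unequal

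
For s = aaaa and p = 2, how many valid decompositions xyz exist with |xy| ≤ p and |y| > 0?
3

For s = 'aaaa' with pumping length p = 2:

Constraints: |xy| ≤ 2, |y| > 0

Valid decompositions (|xy| ≤ p, |y| ≥ 1):
  • x='', y='a', z='aaa'
  • x='a', y='a', z='aa'
  • x='', y='aa', z='aa'

Total count: 3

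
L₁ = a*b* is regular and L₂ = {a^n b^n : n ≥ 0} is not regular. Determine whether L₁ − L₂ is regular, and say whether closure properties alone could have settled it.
No — L₁ − L₂ is not regular.

a*b* − {a^n b^n} = {a^n b^m : n ≠ m}. If this were regular, then its complement intersected with a*b*, namely {a^n b^n : n ≥ 0}, would be regular too (closure under complement and intersection) — contradiction. So L₁ − L₂ is not regular.

Note that the bare facts "L₁ regular, L₂ non-regular" do not settle the question by themselves: the closure of regular languages under ∪, ∩, complement and difference applies only when BOTH operands are regular. With a non-regular operand the result can come out regular or non-regular depending on the specific languages, so one has to work out L₁ − L₂ for this particular pair, as above.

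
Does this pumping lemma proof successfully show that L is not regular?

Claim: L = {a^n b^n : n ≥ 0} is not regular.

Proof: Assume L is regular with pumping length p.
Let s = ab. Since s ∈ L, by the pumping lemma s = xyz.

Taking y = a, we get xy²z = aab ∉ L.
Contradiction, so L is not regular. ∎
The proof is INCORRECT.

Error: The string s = ab may be shorter than p.
The pumping lemma only applies to strings with |s| ≥ p, and p is not under our control.
We must choose s in terms of p, e.g. s = a^p b^p, to ensure |s| ≥ p.
(The proof also fixes one particular y; a valid argument must handle every decomposition with |xy| ≤ p and |y| ≥ 1 — for s = a^p b^p this forces y = a^k, and then xy²z = a^(p+k) b^p ∉ L.)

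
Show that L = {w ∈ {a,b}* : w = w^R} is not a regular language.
Assume for contradiction that L is regular, and let p ≥ 1 be the pumping length given by the pumping lemma.
Choose s = a^p b a^p. Then s ∈ L (it reads the same in both directions) and |s| = 2p + 1 ≥ p.
By the pumping lemma, s = xyz for some x, y, z with |xy| ≤ p, |y| ≥ 1, and xy^i z ∈ L for every i ≥ 0.
Since |xy| ≤ p and the first p symbols of s are all a's, y = a^k for some k with 1 ≤ k ≤ p.

Take i = 0: xy⁰z = a^(p − k) b a^p.
Its reversal is a^p b a^(p − k). These differ because the block of a's before the unique b has length p − k in one and p in the other, and p − k ≠ p since k ≥ 1. So xy⁰z is not a palindrome, i.e. xy⁰z ∉ L.

This contradicts the pumping lemma, which requires xy^i z ∈ L for all i ≥ 0.
Hence L = {w ∈ {a,b}* : w = w^R} is not regular. ∎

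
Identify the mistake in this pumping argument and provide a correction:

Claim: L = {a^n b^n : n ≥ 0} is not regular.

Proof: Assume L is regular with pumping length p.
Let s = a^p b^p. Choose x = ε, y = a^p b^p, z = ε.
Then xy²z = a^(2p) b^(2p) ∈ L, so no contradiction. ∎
Error: The decomposition violates |xy| ≤ p. With y = a^p b^p, |xy| = |y| = 2p > p. (The proof also miscomputes xy²z, which would be a^p b^p a^p b^p rather than a^(2p) b^(2p), and it wrongly treats one harmless decomposition as settling the matter — the prover does not get to choose the decomposition.)

Correction: The pumping lemma requires |xy| ≤ p, and the argument must handle every decomposition satisfying |xy| ≤ p, |y| ≥ 1. Since s starts with p a's, any such y consists only of a's, say y = a^k with k ≥ 1. Then xy²z = a^(p+k) b^p has unequal numbers of a's and b's, so xy²z ∉ L — the required contradiction.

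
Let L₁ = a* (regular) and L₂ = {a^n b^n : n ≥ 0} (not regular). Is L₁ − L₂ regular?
Yes — L₁ − L₂ is regular.

The only string of a* that lies in {a^n b^n} is ε, so L₁ − L₂ = a* − {ε} = a⁺ = aa*, which is regular.

Note that the bare facts "L₁ regular, L₂ non-regular" do not settle the question by themselves: the closure of regular languages under ∪, ∩, complement and difference applies only when BOTH operands are regular. With a non-regular operand the result can come out regular or non-regular depending on the specific languages, so one has to work out L₁ − L₂ for this particular pair, as above.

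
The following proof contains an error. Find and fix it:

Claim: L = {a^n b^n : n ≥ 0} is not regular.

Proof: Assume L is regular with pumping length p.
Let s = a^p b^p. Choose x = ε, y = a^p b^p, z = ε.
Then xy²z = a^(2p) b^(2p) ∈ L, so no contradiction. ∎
Error: The decomposition violates |xy| ≤ p. With y = a^p b^p, |xy| = |y| = 2p > p. (The proof also miscomputes xy²z, which would be a^p b^p a^p b^p rather than a^(2p) b^(2p), and it wrongly treats one harmless decomposition as settling the matter — the prover does not get to choose the decomposition.)

Correction: The pumping lemma requires |xy| ≤ p, and the argument must handle every decomposition satisfying |xy| ≤ p, |y| ≥ 1. Since s starts with p a's, any such y consists only of a's, say y = a^k with k ≥ 1. Then xy²z = a^(p+k) b^p has unequal numbers of a's and b's, so xy²z ∉ L — the required contradiction.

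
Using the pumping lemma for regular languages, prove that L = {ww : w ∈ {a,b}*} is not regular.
Assume for contradiction that L is regular, and let p ≥ 1 be the pumping length given by the pumping lemma.
Choose s = a^p b a^p b. Then s ∈ L (take w = a^p b) and |s| = 2p + 2 ≥ p.
By the pumping lemma, s = xyz for some x, y, z with |xy| ≤ p, |y| ≥ 1, and xy^i z ∈ L for every i ≥ 0.
Since |xy| ≤ p and the first p symbols of s are all a's, y = a^k for some k with 1 ≤ k ≤ p.

Take i = 2: t = xy²z = a^(p + k) b a^p b.
Suppose t = uu for some string u. The string t contains exactly two b's and ends in b, so u contains exactly one b and ends in b; hence u = a^j b for some j, and uu = a^j b a^j b. Comparing with t = a^(p + k) b a^p b forces j = p + k (first block) and j = p (second block), which is impossible since k ≥ 1. So t ∉ L.

This contradicts the pumping lemma, which requires xy^i z ∈ L for all i ≥ 0.
Hence L = {ww : w ∈ {a,b}*} is not regular. ∎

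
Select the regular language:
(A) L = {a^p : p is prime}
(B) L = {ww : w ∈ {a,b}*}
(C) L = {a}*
(C) {a}*

(C) L = {a}* is regular.

This can be recognized by a finite automaton (DFA/NFA).
Regular expressions like {a}* define regular languages.

The other choices are not regular:
- {ww : w ∈ {a,b}*}: After pumping, the two halves no longer match
- {a^p : p is prime}: After pumping, the length becomes composite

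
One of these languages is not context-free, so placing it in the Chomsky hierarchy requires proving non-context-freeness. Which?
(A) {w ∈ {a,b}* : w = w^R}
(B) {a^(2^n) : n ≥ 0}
(B) {a^(2^n) : n ≥ 0}

(B) {a^(2^n) : n ≥ 0} requires the CFL pumping lemma.

- {w ∈ {a,b}* : w = w^R} is context-free (but not regular)
  • Can be shown non-regular with the regular pumping lemma
  • After pumping, the string is no longer symmetric

- {a^(2^n) : n ≥ 0} is NOT context-free
  • Requires the CFL pumping lemma to prove
  • Gaps between powers of 2 grow exponentially

The CFL pumping lemma is "stronger" in that it can prove non-membership
in the larger class of context-free languages.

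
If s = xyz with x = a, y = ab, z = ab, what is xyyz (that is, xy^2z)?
aababab

Given x = 'a', y = 'ab', z = 'ab' and i = 2:

xy^2z = x + y·y·...·y (2 times) + z
       = 'a' + 'ab'^2 + 'ab'
       = 'a' + 'abab' + 'ab'
       = 'aababab'

The pumped string is 'aababab' with length 7.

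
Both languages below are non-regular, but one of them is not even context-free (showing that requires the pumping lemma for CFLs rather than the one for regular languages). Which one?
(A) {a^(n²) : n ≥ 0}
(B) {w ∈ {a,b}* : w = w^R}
(A) {a^(n²) : n ≥ 0}

(A) {a^(n²) : n ≥ 0} requires the CFL pumping lemma.

- {w ∈ {a,b}* : w = w^R} is context-free (but not regular)
  • Can be shown non-regular with the regular pumping lemma
  • After pumping, the string is no longer symmetric

- {a^(n²) : n ≥ 0} is NOT context-free
  • Requires the CFL pumping lemma to prove
  • Gaps between squares grow unboundedly

The CFL pumping lemma is "stronger" in that it can prove non-membership
in the larger class of context-free languages.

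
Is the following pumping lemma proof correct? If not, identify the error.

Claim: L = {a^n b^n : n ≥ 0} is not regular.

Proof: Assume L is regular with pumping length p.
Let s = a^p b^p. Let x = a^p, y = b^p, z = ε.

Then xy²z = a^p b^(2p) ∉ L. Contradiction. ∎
The proof is INCORRECT.

Error: The decomposition violates |xy| ≤ p.
With x = a^p and y = b^p, we have |xy| = 2p > p.
The pumping lemma requires |xy| ≤ p, so y must be within the first p characters.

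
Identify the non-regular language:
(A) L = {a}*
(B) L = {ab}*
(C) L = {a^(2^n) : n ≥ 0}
(C) {a^(2^n) : n ≥ 0}

(C) L = {a^(2^n) : n ≥ 0} is NOT regular.

The pumping lemma can be used to prove this:
After pumping, length is no longer a power of 2

The other languages are regular because they can be recognized by finite automata.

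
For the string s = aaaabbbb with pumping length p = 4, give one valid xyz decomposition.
x = 'a', y = 'a', z = 'aabbbb'

For s = aaaabbbb and p = 4, one valid decomposition is:
- x = 'a' (length 1)
- y = 'a' (length 1)
- z = 'aabbbb' (length 6)

Verification:
- xyz = 'a' + 'a' + 'aabbbb' = aaaabbbb ✓
- |xy| = 2 ≤ 4 ✓
- |y| = 1 > 0 ✓

All pumping lemma constraints are satisfied.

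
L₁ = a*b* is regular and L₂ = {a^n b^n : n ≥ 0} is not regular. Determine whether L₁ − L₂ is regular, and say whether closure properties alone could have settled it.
No — L₁ − L₂ is not regular.

a*b* − {a^n b^n} = {a^n b^m : n ≠ m}. If this were regular, then its complement intersected with a*b*, namely {a^n b^n : n ≥ 0}, would be regular too (closure under complement and intersection) — contradiction. So L₁ − L₂ is not regular.

Note that the bare facts "L₁ regular, L₂ non-regular" do not settle the question by themselves: the closure of regular languages under ∪, ∩, complement and difference applies only when BOTH operands are regular. With a non-regular operand the result can come out regular or non-regular depending on the specific languages, so one has to work out L₁ − L₂ for this particular pair, as above.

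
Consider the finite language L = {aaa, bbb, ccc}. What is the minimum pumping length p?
p = 4

For a finite language L, the pumping lemma holds vacuously if p > max|s| for s ∈ L.

The longest string in L = {aaa, bbb, ccc} has length 3.
If p = 4, then no string s ∈ L has |s| ≥ p, so the condition is vacuously true.

The minimum pumping length is p = 4.

Why no smaller p works: for any p ≤ 3, the longest string s ∈ L has |s| = 3 ≥ p, so it would
have to be pumpable; but pumping up (i = 2, 3, ...) produces ever longer strings, which cannot all lie in the
finite language L. So the pumping property fails for every p ≤ 3.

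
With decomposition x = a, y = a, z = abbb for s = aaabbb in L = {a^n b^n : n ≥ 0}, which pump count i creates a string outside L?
i = 0

xy⁰z = a · ε · abbb = aabbb; aabbb has 2 a's and 3 b's; 2 ≠ 3, so it is not in L.
(Other choices also work, e.g. i = 2, 3; only i = 1 is guaranteed to stay in L since xy¹z = s.)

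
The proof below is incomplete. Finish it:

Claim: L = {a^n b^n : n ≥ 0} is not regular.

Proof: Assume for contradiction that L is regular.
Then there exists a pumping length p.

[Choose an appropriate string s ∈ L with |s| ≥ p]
s = a^p b^p

This string is in L (has equal a's and b's) and has length 2p ≥ p.
Any decomposition xyz with |xy| ≤ p means y consists only of a's,
so pumping will unbalance the counts.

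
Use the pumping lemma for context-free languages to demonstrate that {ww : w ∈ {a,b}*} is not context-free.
Assume for contradiction that L is context-free, and let p ≥ 1 be the pumping length given by the pumping lemma for CFLs.
Choose s = a^p b^p a^p b^p. Then s ∈ L (take w = a^p b^p) and |s| = 4p ≥ p.
By the CFL pumping lemma, s = uvxyz for some u, v, x, y, z with |vxy| ≤ p, |vy| ≥ 1, and uv^i xy^i z ∈ L for every i ≥ 0.

Write s as four blocks A₁ B₁ A₂ B₂ with A₁ = A₂ = a^p and B₁ = B₂ = b^p. Since |vxy| ≤ p, the window vxy lies inside at most two adjacent blocks. Take i = 0 and let t = uxz, so |t| = 4p − |vy| with 1 ≤ |vy| ≤ p. If |t| is odd, t ∉ L immediately, so assume |vy| is even (hence |vy| ≥ 2) and |t|/2 = 2p − |vy|/2, which satisfies p ≤ |t|/2 ≤ 2p − 1.

Case 1 (vxy inside A₁B₁): t = a^(p−j) b^(p−l) a^p b^p with j + l = |vy|. The second half of t has length < 2p, so it is a suffix of the trailing a^p b^p and ends in b; the first half is a^(p−j) b^(p−l) a^((j+l)/2), which ends in a because (j+l)/2 ≥ 1. The halves differ, so t ∉ L.

Case 2 (vxy inside B₁A₂, straddling the middle): t = a^p b^(p−j) a^(p−l) b^p with j + l = |vy|. If t = ww, then w is a prefix of t of length ≥ p, so w begins with a^p; and w is a suffix of t of length ≥ p, so w ends with b^p. That forces |w| ≥ 2p, contradicting |w| = |t|/2 ≤ 2p − 1. So t ∉ L.

Case 3 (vxy inside A₂B₂): t = a^p b^p a^(p−j) b^(p−l) with j + l = |vy|. The first half of t is a prefix of a^p b^p, so it begins with a; the second half is b^((j+l)/2) a^(p−j) b^(p−l), which begins with b. The halves differ, so t ∉ L.

In every case uv⁰xy⁰z = uxz ∉ L.

This contradicts the CFL pumping lemma, which requires uv^i xy^i z ∈ L for all i ≥ 0.
Hence L = {ww : w ∈ {a,b}*} is not context-free. ∎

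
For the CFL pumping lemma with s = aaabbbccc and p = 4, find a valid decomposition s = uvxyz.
u='aa', v='a', x='bb', y='b', z='ccc'

For s = aaabbbccc with pumping length p = 4:

One valid decomposition:
- u = 'aa'
- v = 'a'
- x = 'bb'
- y = 'b'
- z = 'ccc'

Verification:
- uvxyz = 'aa' + 'a' + 'bb' + 'b' + 'ccc' = aaabbbccc ✓
- |vxy| = |'abbb'| = 4 ≤ 4 ✓
- |vy| = |'ab'| = 2 > 0 ✓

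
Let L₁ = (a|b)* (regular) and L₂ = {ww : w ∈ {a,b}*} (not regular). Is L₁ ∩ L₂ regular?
No — L₁ ∩ L₂ is not regular.

(a|b)* is all strings over {a,b}, so L₁ ∩ L₂ = {ww : w ∈ {a,b}*} = L₂ itself, which is not regular (pump s = a^p b a^p b).

Note that the bare facts "L₁ regular, L₂ non-regular" do not settle the question by themselves: the closure of regular languages under ∪, ∩, complement and difference applies only when BOTH operands are regular. With a non-regular operand the result can come out regular or non-regular depending on the specific languages, so one has to work out L₁ ∩ L₂ for this particular pair, as above.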